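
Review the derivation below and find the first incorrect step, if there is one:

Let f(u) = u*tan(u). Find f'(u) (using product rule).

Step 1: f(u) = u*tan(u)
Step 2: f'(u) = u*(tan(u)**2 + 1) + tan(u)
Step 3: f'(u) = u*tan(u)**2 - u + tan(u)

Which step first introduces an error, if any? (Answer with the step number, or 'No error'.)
Step 3

Step 3 is incorrect due to a sign flip.
The step shows: u*tan(u)**2 - u + tan(u)
The correct value should be: u*tan(u)**2 + u + tan(u)

Explanation: The sign of one term was flipped: the term u was incorrectly written as -u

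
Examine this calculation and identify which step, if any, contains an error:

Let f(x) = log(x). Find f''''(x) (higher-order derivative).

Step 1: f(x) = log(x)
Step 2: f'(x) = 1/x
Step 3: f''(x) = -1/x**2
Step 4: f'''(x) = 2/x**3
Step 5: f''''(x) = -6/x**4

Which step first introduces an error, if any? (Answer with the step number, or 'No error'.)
No error

All steps in this derivation are correct.
The final answer f''''(x) = -6/x**4 is valid.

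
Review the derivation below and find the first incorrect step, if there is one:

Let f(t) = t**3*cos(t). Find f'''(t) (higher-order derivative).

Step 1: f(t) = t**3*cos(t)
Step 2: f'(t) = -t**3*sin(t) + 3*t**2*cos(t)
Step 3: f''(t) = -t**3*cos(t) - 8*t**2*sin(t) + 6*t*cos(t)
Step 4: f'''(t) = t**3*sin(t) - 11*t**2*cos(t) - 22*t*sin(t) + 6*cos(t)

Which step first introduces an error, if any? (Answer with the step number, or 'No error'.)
Step 3

Step 3 is incorrect due to a wrong coefficient.
The step shows: -t**3*cos(t) - 8*t**2*sin(t) + 6*t*cos(t)
The correct value should be: -t**3*cos(t) - 6*t**2*sin(t) + 6*t*cos(t)

Explanation: The coefficient -6 was incorrectly written as -8: the term -6*t**2*sin(t) was incorrectly written as -8*t**2*sin(t)
The later steps are derived from this incorrect expression, so the error originates in Step 3.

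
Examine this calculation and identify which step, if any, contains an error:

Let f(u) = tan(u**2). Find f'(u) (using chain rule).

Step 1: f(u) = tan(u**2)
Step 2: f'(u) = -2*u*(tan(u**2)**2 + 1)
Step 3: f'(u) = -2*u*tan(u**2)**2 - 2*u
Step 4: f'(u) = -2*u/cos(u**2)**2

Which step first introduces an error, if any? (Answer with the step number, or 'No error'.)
Step 2

Step 2 is incorrect due to a sign flip.
The step shows: -2*u*(tan(u**2)**2 + 1)
The correct value should be: 2*u*(tan(u**2)**2 + 1)

Explanation: The sign of the whole expression was flipped: the term 2*u*(tan(u**2)**2 + 1) was incorrectly written as -2*u*(tan(u**2)**2 + 1)
The later steps are derived from this incorrect expression, so the error originates in Step 2.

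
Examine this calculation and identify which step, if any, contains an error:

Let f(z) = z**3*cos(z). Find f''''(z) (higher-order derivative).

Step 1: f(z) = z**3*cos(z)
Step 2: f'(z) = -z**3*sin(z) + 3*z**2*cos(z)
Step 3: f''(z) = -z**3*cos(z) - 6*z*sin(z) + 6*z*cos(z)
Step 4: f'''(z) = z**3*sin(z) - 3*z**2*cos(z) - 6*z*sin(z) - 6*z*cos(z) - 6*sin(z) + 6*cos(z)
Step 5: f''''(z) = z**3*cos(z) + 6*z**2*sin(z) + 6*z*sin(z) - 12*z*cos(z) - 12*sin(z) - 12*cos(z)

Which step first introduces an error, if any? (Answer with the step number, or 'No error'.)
Step 3

Step 3 is incorrect due to a wrong exponent.
The step shows: -z**3*cos(z) - 6*z*sin(z) + 6*z*cos(z)
The correct value should be: -z**3*cos(z) - 6*z**2*sin(z) + 6*z*cos(z)

Explanation: The exponent 2 on z was incorrectly written as 1: the term -6*z**2*sin(z) was incorrectly written as -6*z*sin(z)
The later steps are derived from this incorrect expression, so the error originates in Step 3.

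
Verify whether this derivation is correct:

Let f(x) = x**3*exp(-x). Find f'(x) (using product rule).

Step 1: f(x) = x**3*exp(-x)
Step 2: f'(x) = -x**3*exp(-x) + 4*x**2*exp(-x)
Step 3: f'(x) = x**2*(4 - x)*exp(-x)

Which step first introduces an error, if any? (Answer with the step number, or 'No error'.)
Step 2

Step 2 is incorrect due to a wrong coefficient.
The step shows: -x**3*exp(-x) + 4*x**2*exp(-x)
The correct value should be: -x**3*exp(-x) + 3*x**2*exp(-x)

Explanation: The coefficient 3 was incorrectly written as 4: the term 3*x**2*exp(-x) was incorrectly written as 4*x**2*exp(-x)
The later steps are derived from this incorrect expression, so the error originates in Step 2.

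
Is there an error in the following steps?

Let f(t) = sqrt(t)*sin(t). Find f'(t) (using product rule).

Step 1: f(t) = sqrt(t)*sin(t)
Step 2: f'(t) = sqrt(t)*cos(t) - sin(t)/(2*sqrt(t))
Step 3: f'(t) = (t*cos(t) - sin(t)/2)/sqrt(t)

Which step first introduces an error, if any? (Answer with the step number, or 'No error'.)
Step 2

Step 2 is incorrect due to a sign flip.
The step shows: sqrt(t)*cos(t) - sin(t)/(2*sqrt(t))
The correct value should be: sqrt(t)*cos(t) + sin(t)/(2*sqrt(t))

Explanation: The sign of one term was flipped: the term sin(t)/(2*sqrt(t)) was incorrectly written as -sin(t)/(2*sqrt(t))
The later steps are derived from this incorrect expression, so the error originates in Step 2.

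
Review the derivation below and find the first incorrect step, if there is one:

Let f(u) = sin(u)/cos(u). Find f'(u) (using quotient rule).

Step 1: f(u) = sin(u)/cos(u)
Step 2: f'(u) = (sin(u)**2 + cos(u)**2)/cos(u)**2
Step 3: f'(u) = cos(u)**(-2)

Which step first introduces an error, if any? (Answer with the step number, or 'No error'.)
No error

All steps in this derivation are correct.
The final answer f'(u) = cos(u)**(-2) is valid.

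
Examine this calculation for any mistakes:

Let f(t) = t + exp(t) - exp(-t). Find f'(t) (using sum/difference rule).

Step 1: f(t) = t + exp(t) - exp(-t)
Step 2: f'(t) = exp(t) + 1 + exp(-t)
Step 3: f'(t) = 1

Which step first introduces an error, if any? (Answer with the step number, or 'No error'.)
Step 3

Step 3 is incorrect due to a dropped term.
The step shows: 1
The correct value should be: 2*cosh(t) + 1

Explanation: A term was dropped: the term 2*cosh(t) was incorrectly omitted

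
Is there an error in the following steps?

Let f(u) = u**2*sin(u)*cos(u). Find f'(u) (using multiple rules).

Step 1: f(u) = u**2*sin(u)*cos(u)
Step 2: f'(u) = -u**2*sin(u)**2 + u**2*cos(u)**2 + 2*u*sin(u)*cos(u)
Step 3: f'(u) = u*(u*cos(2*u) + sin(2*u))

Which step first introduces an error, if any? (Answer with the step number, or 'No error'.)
No error

All steps in this derivation are correct.
The final answer f'(u) = u*(u*cos(2*u) + sin(2*u)) is valid.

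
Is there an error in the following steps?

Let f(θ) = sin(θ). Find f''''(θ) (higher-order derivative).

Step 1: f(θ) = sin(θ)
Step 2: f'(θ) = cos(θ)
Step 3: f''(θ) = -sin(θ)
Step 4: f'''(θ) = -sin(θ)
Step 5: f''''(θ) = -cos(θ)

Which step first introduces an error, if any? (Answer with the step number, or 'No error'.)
Step 4

Step 4 is incorrect due to a wrong trig function.
The step shows: -sin(θ)
The correct value should be: -cos(θ)

Explanation: cos(θ) was incorrectly written as sin(θ): the term -cos(θ) was incorrectly written as -sin(θ)
The later steps are derived from this incorrect expression, so the error originates in Step 4.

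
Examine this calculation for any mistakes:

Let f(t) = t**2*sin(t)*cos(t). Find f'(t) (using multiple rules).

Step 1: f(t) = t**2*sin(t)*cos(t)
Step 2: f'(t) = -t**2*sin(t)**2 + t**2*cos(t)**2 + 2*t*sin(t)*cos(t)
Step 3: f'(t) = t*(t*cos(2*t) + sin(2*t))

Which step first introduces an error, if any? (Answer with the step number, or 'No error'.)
No error

All steps in this derivation are correct.
The final answer f'(t) = t*(t*cos(2*t) + sin(2*t)) is valid.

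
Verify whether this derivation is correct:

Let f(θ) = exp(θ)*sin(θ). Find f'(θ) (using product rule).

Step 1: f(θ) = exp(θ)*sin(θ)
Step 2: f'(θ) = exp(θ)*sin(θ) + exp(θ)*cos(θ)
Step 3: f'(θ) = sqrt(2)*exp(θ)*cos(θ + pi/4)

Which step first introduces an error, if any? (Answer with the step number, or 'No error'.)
Step 3

Step 3 is incorrect due to a wrong trig function.
The step shows: sqrt(2)*exp(θ)*cos(θ + pi/4)
The correct value should be: sqrt(2)*exp(θ)*sin(θ + pi/4)

Explanation: sin(θ + pi/4) was incorrectly written as cos(θ + pi/4): the term sqrt(2)*exp(θ)*sin(θ + pi/4) was incorrectly written as sqrt(2)*exp(θ)*cos(θ + pi/4)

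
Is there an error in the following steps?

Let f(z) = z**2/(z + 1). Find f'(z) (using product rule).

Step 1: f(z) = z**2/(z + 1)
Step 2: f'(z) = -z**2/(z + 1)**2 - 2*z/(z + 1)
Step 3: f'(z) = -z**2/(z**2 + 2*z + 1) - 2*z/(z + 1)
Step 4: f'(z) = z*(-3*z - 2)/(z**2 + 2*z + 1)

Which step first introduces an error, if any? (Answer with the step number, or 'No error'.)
Step 2

Step 2 is incorrect due to a sign flip.
The step shows: -z**2/(z + 1)**2 - 2*z/(z + 1)
The correct value should be: -z**2/(z + 1)**2 + 2*z/(z + 1)

Explanation: The sign of one term was flipped: the term 2*z/(z + 1) was incorrectly written as -2*z/(z + 1)
The later steps are derived from this incorrect expression, so the error originates in Step 2.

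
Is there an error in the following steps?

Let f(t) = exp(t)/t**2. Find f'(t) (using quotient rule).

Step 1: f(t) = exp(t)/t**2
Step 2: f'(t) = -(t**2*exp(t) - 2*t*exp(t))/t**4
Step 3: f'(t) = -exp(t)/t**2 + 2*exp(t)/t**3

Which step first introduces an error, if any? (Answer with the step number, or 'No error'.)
Step 2

Step 2 is incorrect due to a sign flip.
The step shows: -(t**2*exp(t) - 2*t*exp(t))/t**4
The correct value should be: (t**2*exp(t) - 2*t*exp(t))/t**4

Explanation: The sign of the whole expression was flipped: the term (t**2*exp(t) - 2*t*exp(t))/t**4 was incorrectly written as -(t**2*exp(t) - 2*t*exp(t))/t**4
The later steps are derived from this incorrect expression, so the error originates in Step 2.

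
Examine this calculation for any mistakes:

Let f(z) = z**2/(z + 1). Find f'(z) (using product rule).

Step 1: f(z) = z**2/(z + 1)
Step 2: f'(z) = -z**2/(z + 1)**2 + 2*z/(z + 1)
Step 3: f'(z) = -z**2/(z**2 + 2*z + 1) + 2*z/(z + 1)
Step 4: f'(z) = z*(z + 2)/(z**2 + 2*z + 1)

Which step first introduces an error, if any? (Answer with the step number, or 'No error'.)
No error

All steps in this derivation are correct.
The final answer f'(z) = z*(z + 2)/(z**2 + 2*z + 1) is valid.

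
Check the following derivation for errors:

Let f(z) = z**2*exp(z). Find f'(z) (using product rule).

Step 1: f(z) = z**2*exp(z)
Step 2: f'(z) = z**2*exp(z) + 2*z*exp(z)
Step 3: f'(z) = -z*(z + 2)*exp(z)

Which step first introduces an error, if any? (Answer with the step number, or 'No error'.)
Step 3

Step 3 is incorrect due to a sign flip.
The step shows: -z*(z + 2)*exp(z)
The correct value should be: z*(z + 2)*exp(z)

Explanation: The sign of the whole expression was flipped: the term z*(z + 2)*exp(z) was incorrectly written as -z*(z + 2)*exp(z)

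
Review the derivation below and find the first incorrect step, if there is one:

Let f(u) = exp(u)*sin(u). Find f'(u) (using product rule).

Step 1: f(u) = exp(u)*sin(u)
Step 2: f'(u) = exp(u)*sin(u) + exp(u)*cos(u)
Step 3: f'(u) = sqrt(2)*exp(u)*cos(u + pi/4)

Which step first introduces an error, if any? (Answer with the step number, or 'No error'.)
Step 3

Step 3 is incorrect due to a wrong trig function.
The step shows: sqrt(2)*exp(u)*cos(u + pi/4)
The correct value should be: sqrt(2)*exp(u)*sin(u + pi/4)

Explanation: sin(u + pi/4) was incorrectly written as cos(u + pi/4): the term sqrt(2)*exp(u)*sin(u + pi/4) was incorrectly written as sqrt(2)*exp(u)*cos(u + pi/4)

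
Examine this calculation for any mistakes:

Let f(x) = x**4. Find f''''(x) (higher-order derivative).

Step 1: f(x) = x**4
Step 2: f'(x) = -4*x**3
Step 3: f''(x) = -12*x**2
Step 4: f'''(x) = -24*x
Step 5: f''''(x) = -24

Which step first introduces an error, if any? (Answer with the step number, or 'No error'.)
Step 2

Step 2 is incorrect due to a sign flip.
The step shows: -4*x**3
The correct value should be: 4*x**3

Explanation: The sign of the whole expression was flipped: the term 4*x**3 was incorrectly written as -4*x**3
The later steps are derived from this incorrect expression, so the error originates in Step 2.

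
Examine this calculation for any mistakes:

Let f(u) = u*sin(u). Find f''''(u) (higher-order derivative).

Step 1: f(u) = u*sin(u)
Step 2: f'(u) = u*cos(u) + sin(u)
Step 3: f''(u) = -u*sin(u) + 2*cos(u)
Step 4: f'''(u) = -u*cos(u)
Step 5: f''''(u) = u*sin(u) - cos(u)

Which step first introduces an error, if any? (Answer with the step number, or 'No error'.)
Step 4

Step 4 is incorrect due to a dropped term.
The step shows: -u*cos(u)
The correct value should be: -u*cos(u) - 3*sin(u)

Explanation: A term was dropped: the term -3*sin(u) was incorrectly omitted
The later steps are derived from this incorrect expression, so the error originates in Step 4.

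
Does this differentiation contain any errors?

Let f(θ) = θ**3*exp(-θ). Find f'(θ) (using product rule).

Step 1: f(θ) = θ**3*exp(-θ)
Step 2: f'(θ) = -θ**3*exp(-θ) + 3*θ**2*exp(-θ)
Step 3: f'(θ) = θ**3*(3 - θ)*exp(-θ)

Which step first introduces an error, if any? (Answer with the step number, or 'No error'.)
Step 3

Step 3 is incorrect due to a wrong exponent.
The step shows: θ**3*(3 - θ)*exp(-θ)
The correct value should be: θ**2*(3 - θ)*exp(-θ)

Explanation: The exponent 2 on θ was incorrectly written as 3: the term θ**2*(3 - θ)*exp(-θ) was incorrectly written as θ**3*(3 - θ)*exp(-θ)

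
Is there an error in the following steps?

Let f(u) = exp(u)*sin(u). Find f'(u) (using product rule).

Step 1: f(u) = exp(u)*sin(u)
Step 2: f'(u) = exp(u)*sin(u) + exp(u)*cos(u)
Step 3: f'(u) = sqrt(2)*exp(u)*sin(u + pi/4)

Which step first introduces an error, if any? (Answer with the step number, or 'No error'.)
No error

All steps in this derivation are correct.
The final answer f'(u) = sqrt(2)*exp(u)*sin(u + pi/4) is valid.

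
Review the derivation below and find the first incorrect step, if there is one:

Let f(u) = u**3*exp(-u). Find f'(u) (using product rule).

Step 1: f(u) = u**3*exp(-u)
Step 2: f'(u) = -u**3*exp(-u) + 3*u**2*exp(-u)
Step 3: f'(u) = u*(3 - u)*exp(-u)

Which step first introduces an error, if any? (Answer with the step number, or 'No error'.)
Step 3

Step 3 is incorrect due to a wrong exponent.
The step shows: u*(3 - u)*exp(-u)
The correct value should be: u**2*(3 - u)*exp(-u)

Explanation: The exponent 2 on u was incorrectly written as 1: the term u**2*(3 - u)*exp(-u) was incorrectly written as u*(3 - u)*exp(-u)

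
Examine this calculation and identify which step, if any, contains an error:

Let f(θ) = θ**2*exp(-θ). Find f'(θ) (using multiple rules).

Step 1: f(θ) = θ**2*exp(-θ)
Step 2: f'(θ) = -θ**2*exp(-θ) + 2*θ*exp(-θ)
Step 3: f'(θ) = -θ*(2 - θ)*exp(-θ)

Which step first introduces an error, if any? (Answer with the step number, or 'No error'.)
Step 3

Step 3 is incorrect due to a sign flip.
The step shows: -θ*(2 - θ)*exp(-θ)
The correct value should be: θ*(2 - θ)*exp(-θ)

Explanation: The sign of the whole expression was flipped: the term θ*(2 - θ)*exp(-θ) was incorrectly written as -θ*(2 - θ)*exp(-θ)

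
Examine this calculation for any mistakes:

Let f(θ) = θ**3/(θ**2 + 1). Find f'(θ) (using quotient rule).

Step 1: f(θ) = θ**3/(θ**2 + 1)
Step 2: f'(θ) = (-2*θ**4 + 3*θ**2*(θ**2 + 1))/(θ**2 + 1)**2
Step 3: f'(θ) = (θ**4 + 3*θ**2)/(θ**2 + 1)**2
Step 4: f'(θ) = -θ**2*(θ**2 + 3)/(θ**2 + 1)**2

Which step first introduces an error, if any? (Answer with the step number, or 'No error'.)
Step 4

Step 4 is incorrect due to a sign flip.
The step shows: -θ**2*(θ**2 + 3)/(θ**2 + 1)**2
The correct value should be: θ**2*(θ**2 + 3)/(θ**2 + 1)**2

Explanation: The sign of the whole expression was flipped: the term θ**2*(θ**2 + 3)/(θ**2 + 1)**2 was incorrectly written as -θ**2*(θ**2 + 3)/(θ**2 + 1)**2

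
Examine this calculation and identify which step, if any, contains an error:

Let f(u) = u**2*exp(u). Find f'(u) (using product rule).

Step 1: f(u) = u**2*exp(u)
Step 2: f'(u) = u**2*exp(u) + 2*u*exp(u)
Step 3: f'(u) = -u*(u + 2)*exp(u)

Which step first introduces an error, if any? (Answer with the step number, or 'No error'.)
Step 3

Step 3 is incorrect due to a sign flip.
The step shows: -u*(u + 2)*exp(u)
The correct value should be: u*(u + 2)*exp(u)

Explanation: The sign of the whole expression was flipped: the term u*(u + 2)*exp(u) was incorrectly written as -u*(u + 2)*exp(u)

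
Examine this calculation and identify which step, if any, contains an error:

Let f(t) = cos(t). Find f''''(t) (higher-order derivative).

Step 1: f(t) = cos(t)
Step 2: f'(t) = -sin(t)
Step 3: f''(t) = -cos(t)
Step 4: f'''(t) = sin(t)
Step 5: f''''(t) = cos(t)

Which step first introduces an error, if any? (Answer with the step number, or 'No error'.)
No error

All steps in this derivation are correct.
The final answer f''''(t) = cos(t) is valid.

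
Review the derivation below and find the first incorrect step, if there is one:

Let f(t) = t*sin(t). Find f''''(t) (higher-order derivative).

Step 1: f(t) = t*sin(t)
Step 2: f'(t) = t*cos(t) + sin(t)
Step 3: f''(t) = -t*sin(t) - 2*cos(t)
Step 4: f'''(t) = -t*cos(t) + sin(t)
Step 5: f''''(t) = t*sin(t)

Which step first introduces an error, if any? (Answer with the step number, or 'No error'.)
Step 3

Step 3 is incorrect due to a sign flip.
The step shows: -t*sin(t) - 2*cos(t)
The correct value should be: -t*sin(t) + 2*cos(t)

Explanation: The sign of one term was flipped: the term 2*cos(t) was incorrectly written as -2*cos(t)
The later steps are derived from this incorrect expression, so the error originates in Step 3.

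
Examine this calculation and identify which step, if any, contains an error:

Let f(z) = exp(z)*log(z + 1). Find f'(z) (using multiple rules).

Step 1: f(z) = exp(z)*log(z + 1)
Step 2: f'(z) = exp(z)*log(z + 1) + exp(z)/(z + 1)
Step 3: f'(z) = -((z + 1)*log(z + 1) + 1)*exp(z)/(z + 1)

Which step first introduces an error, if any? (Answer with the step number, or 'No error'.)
Step 3

Step 3 is incorrect due to a sign flip.
The step shows: -((z + 1)*log(z + 1) + 1)*exp(z)/(z + 1)
The correct value should be: ((z + 1)*log(z + 1) + 1)*exp(z)/(z + 1)

Explanation: The sign of the whole expression was flipped: the term ((z + 1)*log(z + 1) + 1)*exp(z)/(z + 1) was incorrectly written as -((z + 1)*log(z + 1) + 1)*exp(z)/(z + 1)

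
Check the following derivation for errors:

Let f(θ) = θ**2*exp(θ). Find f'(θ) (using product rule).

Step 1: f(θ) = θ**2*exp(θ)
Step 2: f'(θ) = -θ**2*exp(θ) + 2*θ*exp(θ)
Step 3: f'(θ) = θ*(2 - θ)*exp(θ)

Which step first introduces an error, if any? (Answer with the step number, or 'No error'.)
Step 2

Step 2 is incorrect due to a sign flip.
The step shows: -θ**2*exp(θ) + 2*θ*exp(θ)
The correct value should be: θ**2*exp(θ) + 2*θ*exp(θ)

Explanation: The sign of one term was flipped: the term θ**2*exp(θ) was incorrectly written as -θ**2*exp(θ)
The later steps are derived from this incorrect expression, so the error originates in Step 2.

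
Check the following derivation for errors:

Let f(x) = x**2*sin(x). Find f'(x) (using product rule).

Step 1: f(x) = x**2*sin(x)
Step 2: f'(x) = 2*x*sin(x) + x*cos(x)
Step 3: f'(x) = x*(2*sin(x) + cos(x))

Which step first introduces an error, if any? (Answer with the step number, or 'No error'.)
Step 2

Step 2 is incorrect due to a wrong exponent.
The step shows: 2*x*sin(x) + x*cos(x)
The correct value should be: x**2*cos(x) + 2*x*sin(x)

Explanation: The exponent 2 on x was incorrectly written as 1: the term x**2*cos(x) was incorrectly written as x*cos(x)
The later steps are derived from this incorrect expression, so the error originates in Step 2.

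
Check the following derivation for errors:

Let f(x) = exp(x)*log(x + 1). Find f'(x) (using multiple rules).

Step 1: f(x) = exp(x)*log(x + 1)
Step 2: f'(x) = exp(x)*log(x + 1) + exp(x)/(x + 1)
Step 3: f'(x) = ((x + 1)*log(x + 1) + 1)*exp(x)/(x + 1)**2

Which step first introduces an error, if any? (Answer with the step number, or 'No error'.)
Step 3

Step 3 is incorrect due to a wrong exponent.
The step shows: ((x + 1)*log(x + 1) + 1)*exp(x)/(x + 1)**2
The correct value should be: ((x + 1)*log(x + 1) + 1)*exp(x)/(x + 1)

Explanation: The exponent -1 on x + 1 was incorrectly written as -2: the term ((x + 1)*log(x + 1) + 1)*exp(x)/(x + 1) was incorrectly written as ((x + 1)*log(x + 1) + 1)*exp(x)/(x + 1)**2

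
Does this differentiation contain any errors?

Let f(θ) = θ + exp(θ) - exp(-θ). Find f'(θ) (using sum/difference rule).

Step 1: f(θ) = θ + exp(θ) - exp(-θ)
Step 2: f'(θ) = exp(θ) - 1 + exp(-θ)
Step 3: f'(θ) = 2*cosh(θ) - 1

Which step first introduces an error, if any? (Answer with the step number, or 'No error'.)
Step 2

Step 2 is incorrect due to a sign flip.
The step shows: exp(θ) - 1 + exp(-θ)
The correct value should be: exp(θ) + 1 + exp(-θ)

Explanation: The sign of one term was flipped: the term 1 was incorrectly written as -1
The later steps are derived from this incorrect expression, so the error originates in Step 2.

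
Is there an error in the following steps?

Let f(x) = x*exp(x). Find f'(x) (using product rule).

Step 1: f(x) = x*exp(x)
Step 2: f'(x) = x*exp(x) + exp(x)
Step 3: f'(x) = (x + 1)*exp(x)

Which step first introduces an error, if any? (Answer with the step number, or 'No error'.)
No error

All steps in this derivation are correct.
The final answer f'(x) = (x + 1)*exp(x) is valid.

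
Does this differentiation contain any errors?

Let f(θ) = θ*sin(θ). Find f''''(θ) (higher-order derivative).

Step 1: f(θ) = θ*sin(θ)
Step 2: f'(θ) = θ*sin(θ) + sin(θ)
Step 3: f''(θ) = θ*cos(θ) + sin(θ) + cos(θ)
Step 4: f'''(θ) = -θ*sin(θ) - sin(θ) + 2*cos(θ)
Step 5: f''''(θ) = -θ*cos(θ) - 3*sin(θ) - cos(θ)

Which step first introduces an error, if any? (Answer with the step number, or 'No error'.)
Step 2

Step 2 is incorrect due to a wrong trig function.
The step shows: θ*sin(θ) + sin(θ)
The correct value should be: θ*cos(θ) + sin(θ)

Explanation: cos(θ) was incorrectly written as sin(θ): the term θ*cos(θ) was incorrectly written as θ*sin(θ)
The later steps are derived from this incorrect expression, so the error originates in Step 2.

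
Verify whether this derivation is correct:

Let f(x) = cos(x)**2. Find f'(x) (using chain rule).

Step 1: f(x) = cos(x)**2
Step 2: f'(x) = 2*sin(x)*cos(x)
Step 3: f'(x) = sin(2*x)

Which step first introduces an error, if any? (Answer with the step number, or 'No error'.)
Step 2

Step 2 is incorrect due to a sign flip.
The step shows: 2*sin(x)*cos(x)
The correct value should be: -2*sin(x)*cos(x)

Explanation: The sign of the whole expression was flipped: the term -2*sin(x)*cos(x) was incorrectly written as 2*sin(x)*cos(x)
The later steps are derived from this incorrect expression, so the error originates in Step 2.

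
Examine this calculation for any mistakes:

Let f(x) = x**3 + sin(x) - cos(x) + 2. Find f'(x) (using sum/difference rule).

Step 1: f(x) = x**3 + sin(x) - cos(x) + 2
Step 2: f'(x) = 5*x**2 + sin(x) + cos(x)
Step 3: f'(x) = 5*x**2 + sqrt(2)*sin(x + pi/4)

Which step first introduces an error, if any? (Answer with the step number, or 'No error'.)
Step 2

Step 2 is incorrect due to a wrong coefficient.
The step shows: 5*x**2 + sin(x) + cos(x)
The correct value should be: 3*x**2 + sin(x) + cos(x)

Explanation: The coefficient 3 was incorrectly written as 5: the term 3*x**2 was incorrectly written as 5*x**2
The later steps are derived from this incorrect expression, so the error originates in Step 2.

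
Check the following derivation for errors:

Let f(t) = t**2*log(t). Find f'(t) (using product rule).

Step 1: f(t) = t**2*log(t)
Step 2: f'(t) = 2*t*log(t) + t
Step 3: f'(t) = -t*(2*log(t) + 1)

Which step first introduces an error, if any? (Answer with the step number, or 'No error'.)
Step 3

Step 3 is incorrect due to a sign flip.
The step shows: -t*(2*log(t) + 1)
The correct value should be: t*(2*log(t) + 1)

Explanation: The sign of the whole expression was flipped: the term t*(2*log(t) + 1) was incorrectly written as -t*(2*log(t) + 1)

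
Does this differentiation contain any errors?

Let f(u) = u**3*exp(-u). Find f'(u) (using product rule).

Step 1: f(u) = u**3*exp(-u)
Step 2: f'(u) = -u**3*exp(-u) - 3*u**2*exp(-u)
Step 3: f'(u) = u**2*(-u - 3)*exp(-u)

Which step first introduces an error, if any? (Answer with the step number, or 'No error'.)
Step 2

Step 2 is incorrect due to a sign flip.
The step shows: -u**3*exp(-u) - 3*u**2*exp(-u)
The correct value should be: -u**3*exp(-u) + 3*u**2*exp(-u)

Explanation: The sign of one term was flipped: the term 3*u**2*exp(-u) was incorrectly written as -3*u**2*exp(-u)
The later steps are derived from this incorrect expression, so the error originates in Step 2.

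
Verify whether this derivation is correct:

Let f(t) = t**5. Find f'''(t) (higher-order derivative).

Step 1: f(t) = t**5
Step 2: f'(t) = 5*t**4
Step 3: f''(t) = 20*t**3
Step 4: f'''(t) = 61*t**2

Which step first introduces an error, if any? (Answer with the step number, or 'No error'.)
Step 4

Step 4 is incorrect due to a wrong coefficient.
The step shows: 61*t**2
The correct value should be: 60*t**2

Explanation: The coefficient 60 was incorrectly written as 61: the term 60*t**2 was incorrectly written as 61*t**2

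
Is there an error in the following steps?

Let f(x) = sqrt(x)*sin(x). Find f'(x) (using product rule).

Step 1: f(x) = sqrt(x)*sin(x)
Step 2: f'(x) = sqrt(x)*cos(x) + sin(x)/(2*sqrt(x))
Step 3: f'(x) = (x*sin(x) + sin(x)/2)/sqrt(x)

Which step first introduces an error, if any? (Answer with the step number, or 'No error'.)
Step 3

Step 3 is incorrect due to a wrong trig function.
The step shows: (x*sin(x) + sin(x)/2)/sqrt(x)
The correct value should be: (x*cos(x) + sin(x)/2)/sqrt(x)

Explanation: cos(x) was incorrectly written as sin(x): the term (x*cos(x) + sin(x)/2)/sqrt(x) was incorrectly written as (x*sin(x) + sin(x)/2)/sqrt(x)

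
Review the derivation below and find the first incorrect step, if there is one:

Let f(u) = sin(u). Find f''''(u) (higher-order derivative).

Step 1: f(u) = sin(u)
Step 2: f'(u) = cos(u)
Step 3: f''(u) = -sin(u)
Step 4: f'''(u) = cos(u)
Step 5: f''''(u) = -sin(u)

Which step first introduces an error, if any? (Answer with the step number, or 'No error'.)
Step 4

Step 4 is incorrect due to a sign flip.
The step shows: cos(u)
The correct value should be: -cos(u)

Explanation: The sign of the whole expression was flipped: the term -cos(u) was incorrectly written as cos(u)
The later steps are derived from this incorrect expression, so the error originates in Step 4.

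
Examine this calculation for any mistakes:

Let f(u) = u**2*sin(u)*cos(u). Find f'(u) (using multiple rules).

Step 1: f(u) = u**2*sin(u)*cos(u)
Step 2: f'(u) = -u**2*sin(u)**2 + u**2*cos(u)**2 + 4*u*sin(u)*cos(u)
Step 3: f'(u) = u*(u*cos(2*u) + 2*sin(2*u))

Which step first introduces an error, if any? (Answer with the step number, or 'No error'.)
Step 2

Step 2 is incorrect due to a wrong coefficient.
The step shows: -u**2*sin(u)**2 + u**2*cos(u)**2 + 4*u*sin(u)*cos(u)
The correct value should be: -u**2*sin(u)**2 + u**2*cos(u)**2 + 2*u*sin(u)*cos(u)

Explanation: The coefficient 2 was incorrectly written as 4: the term 2*u*sin(u)*cos(u) was incorrectly written as 4*u*sin(u)*cos(u)
The later steps are derived from this incorrect expression, so the error originates in Step 2.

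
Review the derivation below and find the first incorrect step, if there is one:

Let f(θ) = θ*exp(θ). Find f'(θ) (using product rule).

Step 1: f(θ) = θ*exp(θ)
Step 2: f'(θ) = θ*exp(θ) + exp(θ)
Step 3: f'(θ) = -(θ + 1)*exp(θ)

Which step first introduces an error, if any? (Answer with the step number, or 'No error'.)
Step 3

Step 3 is incorrect due to a sign flip.
The step shows: -(θ + 1)*exp(θ)
The correct value should be: (θ + 1)*exp(θ)

Explanation: The sign of the whole expression was flipped: the term (θ + 1)*exp(θ) was incorrectly written as -(θ + 1)*exp(θ)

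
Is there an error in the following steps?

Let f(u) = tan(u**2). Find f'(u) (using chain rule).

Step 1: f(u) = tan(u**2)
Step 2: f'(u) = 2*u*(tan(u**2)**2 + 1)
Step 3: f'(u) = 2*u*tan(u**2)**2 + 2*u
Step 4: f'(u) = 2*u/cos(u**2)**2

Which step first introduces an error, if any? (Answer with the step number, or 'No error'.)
No error

All steps in this derivation are correct.
The final answer f'(u) = 2*u/cos(u**2)**2 is valid.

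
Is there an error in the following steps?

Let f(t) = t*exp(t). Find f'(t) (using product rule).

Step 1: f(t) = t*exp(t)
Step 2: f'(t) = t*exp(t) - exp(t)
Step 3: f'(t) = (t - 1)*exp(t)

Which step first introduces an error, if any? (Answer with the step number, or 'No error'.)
Step 2

Step 2 is incorrect due to a sign flip.
The step shows: t*exp(t) - exp(t)
The correct value should be: t*exp(t) + exp(t)

Explanation: The sign of one term was flipped: the term exp(t) was incorrectly written as -exp(t)
The later steps are derived from this incorrect expression, so the error originates in Step 2.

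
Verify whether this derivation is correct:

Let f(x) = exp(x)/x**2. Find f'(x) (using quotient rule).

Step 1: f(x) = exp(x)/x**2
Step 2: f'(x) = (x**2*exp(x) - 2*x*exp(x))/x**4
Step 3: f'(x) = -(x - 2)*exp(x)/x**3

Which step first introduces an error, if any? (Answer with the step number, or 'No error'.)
Step 3

Step 3 is incorrect due to a sign flip.
The step shows: -(x - 2)*exp(x)/x**3
The correct value should be: (x - 2)*exp(x)/x**3

Explanation: The sign of the whole expression was flipped: the term (x - 2)*exp(x)/x**3 was incorrectly written as -(x - 2)*exp(x)/x**3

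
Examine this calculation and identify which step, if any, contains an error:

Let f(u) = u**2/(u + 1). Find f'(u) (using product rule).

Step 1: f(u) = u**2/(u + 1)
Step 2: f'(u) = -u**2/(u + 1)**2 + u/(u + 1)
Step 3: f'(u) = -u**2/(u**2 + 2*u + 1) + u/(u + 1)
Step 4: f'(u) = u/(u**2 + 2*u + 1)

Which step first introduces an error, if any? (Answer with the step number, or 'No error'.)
Step 2

Step 2 is incorrect due to a wrong coefficient.
The step shows: -u**2/(u + 1)**2 + u/(u + 1)
The correct value should be: -u**2/(u + 1)**2 + 2*u/(u + 1)

Explanation: The coefficient 2 was incorrectly written as 1: the term 2*u/(u + 1) was incorrectly written as u/(u + 1)
The later steps are derived from this incorrect expression, so the error originates in Step 2.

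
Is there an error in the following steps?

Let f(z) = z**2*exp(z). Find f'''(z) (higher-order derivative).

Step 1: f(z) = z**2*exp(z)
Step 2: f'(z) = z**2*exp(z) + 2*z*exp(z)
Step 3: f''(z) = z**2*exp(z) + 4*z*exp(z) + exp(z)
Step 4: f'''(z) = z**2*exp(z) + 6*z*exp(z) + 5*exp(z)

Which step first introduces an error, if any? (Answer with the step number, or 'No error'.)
Step 3

Step 3 is incorrect due to a wrong coefficient.
The step shows: z**2*exp(z) + 4*z*exp(z) + exp(z)
The correct value should be: z**2*exp(z) + 4*z*exp(z) + 2*exp(z)

Explanation: The coefficient 2 was incorrectly written as 1: the term 2*exp(z) was incorrectly written as exp(z)
The later steps are derived from this incorrect expression, so the error originates in Step 3.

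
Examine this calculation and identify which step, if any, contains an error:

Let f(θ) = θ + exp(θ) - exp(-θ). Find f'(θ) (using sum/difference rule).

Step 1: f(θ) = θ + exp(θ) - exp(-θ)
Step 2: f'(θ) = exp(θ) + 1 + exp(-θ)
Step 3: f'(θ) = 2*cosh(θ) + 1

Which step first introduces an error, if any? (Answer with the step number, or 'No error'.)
No error

All steps in this derivation are correct.
The final answer f'(θ) = 2*cosh(θ) + 1 is valid.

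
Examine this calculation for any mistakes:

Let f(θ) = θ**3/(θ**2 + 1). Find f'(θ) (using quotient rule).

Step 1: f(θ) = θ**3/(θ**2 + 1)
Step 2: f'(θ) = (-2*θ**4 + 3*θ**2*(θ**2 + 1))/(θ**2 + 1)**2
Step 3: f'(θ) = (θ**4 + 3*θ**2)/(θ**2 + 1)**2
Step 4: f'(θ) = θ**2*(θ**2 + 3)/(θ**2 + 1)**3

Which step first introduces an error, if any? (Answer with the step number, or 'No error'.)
Step 4

Step 4 is incorrect due to a wrong exponent.
The step shows: θ**2*(θ**2 + 3)/(θ**2 + 1)**3
The correct value should be: θ**2*(θ**2 + 3)/(θ**2 + 1)**2

Explanation: The exponent -2 on θ**2 + 1 was incorrectly written as -3: the term θ**2*(θ**2 + 3)/(θ**2 + 1)**2 was incorrectly written as θ**2*(θ**2 + 3)/(θ**2 + 1)**3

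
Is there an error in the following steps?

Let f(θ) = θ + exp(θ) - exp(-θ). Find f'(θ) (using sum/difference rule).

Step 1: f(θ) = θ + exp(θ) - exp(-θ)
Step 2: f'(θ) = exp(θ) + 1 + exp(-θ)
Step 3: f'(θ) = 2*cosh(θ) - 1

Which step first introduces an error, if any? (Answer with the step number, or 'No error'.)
Step 3

Step 3 is incorrect due to a sign flip.
The step shows: 2*cosh(θ) - 1
The correct value should be: 2*cosh(θ) + 1

Explanation: The sign of one term was flipped: the term 1 was incorrectly written as -1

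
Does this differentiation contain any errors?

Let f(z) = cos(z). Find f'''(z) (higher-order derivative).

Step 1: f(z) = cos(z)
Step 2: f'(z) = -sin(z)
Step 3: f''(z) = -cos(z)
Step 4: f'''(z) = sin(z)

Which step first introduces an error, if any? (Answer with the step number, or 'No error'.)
No error

All steps in this derivation are correct.
The final answer f'''(z) = sin(z) is valid.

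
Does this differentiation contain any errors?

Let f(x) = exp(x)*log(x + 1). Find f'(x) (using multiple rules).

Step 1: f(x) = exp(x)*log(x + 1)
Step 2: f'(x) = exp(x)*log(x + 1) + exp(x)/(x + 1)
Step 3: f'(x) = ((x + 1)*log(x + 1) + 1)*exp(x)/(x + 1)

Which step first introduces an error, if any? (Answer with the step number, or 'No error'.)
No error

All steps in this derivation are correct.
The final answer f'(x) = ((x + 1)*log(x + 1) + 1)*exp(x)/(x + 1) is valid.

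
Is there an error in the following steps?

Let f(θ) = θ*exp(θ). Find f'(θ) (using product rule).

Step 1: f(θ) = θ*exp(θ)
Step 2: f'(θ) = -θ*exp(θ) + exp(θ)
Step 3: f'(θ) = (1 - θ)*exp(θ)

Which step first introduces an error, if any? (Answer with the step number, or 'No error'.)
Step 2

Step 2 is incorrect due to a sign flip.
The step shows: -θ*exp(θ) + exp(θ)
The correct value should be: θ*exp(θ) + exp(θ)

Explanation: The sign of one term was flipped: the term θ*exp(θ) was incorrectly written as -θ*exp(θ)
The later steps are derived from this incorrect expression, so the error originates in Step 2.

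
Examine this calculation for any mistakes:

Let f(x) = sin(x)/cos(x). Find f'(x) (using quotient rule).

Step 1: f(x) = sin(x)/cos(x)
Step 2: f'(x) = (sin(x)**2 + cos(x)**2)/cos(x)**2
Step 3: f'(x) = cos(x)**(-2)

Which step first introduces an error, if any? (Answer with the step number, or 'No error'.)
No error

All steps in this derivation are correct.
The final answer f'(x) = cos(x)**(-2) is valid.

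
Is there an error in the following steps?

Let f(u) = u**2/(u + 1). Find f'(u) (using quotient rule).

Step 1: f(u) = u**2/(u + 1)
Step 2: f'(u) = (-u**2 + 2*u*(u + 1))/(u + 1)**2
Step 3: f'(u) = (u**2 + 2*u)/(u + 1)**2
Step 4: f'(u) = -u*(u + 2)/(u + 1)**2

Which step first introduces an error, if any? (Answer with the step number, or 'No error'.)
Step 4

Step 4 is incorrect due to a sign flip.
The step shows: -u*(u + 2)/(u + 1)**2
The correct value should be: u*(u + 2)/(u + 1)**2

Explanation: The sign of the whole expression was flipped: the term u*(u + 2)/(u + 1)**2 was incorrectly written as -u*(u + 2)/(u + 1)**2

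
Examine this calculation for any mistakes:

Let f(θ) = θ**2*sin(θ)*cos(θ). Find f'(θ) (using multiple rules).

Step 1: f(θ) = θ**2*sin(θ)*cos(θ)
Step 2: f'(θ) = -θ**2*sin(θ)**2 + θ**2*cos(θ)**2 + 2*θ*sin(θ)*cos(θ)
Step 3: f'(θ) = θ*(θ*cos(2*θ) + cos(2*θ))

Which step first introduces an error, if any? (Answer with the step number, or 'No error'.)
Step 3

Step 3 is incorrect due to a wrong trig function.
The step shows: θ*(θ*cos(2*θ) + cos(2*θ))
The correct value should be: θ*(θ*cos(2*θ) + sin(2*θ))

Explanation: sin(2*θ) was incorrectly written as cos(2*θ): the term θ*(θ*cos(2*θ) + sin(2*θ)) was incorrectly written as θ*(θ*cos(2*θ) + cos(2*θ))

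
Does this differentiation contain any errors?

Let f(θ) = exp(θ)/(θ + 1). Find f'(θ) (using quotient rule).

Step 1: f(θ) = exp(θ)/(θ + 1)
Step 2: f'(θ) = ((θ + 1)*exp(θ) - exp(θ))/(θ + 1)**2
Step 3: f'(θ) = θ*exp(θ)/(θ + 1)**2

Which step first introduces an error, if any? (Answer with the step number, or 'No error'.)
No error

All steps in this derivation are correct.
The final answer f'(θ) = θ*exp(θ)/(θ + 1)**2 is valid.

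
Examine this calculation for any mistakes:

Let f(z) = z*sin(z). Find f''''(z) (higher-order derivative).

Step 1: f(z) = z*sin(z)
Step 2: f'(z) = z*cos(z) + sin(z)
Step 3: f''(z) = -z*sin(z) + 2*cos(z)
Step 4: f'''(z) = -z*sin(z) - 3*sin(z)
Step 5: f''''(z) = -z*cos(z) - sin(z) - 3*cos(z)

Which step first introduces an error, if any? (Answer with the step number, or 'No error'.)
Step 4

Step 4 is incorrect due to a wrong trig function.
The step shows: -z*sin(z) - 3*sin(z)
The correct value should be: -z*cos(z) - 3*sin(z)

Explanation: cos(z) was incorrectly written as sin(z): the term -z*cos(z) was incorrectly written as -z*sin(z)
The later steps are derived from this incorrect expression, so the error originates in Step 4.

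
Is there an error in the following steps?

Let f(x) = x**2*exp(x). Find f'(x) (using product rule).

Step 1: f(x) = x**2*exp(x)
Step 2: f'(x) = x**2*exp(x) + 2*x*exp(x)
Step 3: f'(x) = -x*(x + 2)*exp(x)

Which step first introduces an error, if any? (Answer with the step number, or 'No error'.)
Step 3

Step 3 is incorrect due to a sign flip.
The step shows: -x*(x + 2)*exp(x)
The correct value should be: x*(x + 2)*exp(x)

Explanation: The sign of the whole expression was flipped: the term x*(x + 2)*exp(x) was incorrectly written as -x*(x + 2)*exp(x)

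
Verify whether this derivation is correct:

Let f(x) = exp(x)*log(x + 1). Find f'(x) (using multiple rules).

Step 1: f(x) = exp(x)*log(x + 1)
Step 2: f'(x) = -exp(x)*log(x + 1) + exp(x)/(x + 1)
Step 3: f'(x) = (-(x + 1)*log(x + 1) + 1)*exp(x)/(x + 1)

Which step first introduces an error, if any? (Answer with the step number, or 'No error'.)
Step 2

Step 2 is incorrect due to a sign flip.
The step shows: -exp(x)*log(x + 1) + exp(x)/(x + 1)
The correct value should be: exp(x)*log(x + 1) + exp(x)/(x + 1)

Explanation: The sign of one term was flipped: the term exp(x)*log(x + 1) was incorrectly written as -exp(x)*log(x + 1)
The later steps are derived from this incorrect expression, so the error originates in Step 2.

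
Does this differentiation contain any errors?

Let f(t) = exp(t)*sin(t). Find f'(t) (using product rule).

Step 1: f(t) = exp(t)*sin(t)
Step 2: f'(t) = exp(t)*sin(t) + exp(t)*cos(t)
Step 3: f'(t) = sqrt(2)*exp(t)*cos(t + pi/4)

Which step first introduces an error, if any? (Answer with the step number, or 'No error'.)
Step 3

Step 3 is incorrect due to a wrong trig function.
The step shows: sqrt(2)*exp(t)*cos(t + pi/4)
The correct value should be: sqrt(2)*exp(t)*sin(t + pi/4)

Explanation: sin(t + pi/4) was incorrectly written as cos(t + pi/4): the term sqrt(2)*exp(t)*sin(t + pi/4) was incorrectly written as sqrt(2)*exp(t)*cos(t + pi/4)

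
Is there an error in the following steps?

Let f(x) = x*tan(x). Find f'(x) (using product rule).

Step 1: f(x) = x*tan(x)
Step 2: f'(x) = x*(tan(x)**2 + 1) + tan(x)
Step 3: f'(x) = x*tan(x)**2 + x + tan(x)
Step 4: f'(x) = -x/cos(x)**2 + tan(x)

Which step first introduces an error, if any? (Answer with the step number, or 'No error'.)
Step 4

Step 4 is incorrect due to a sign flip.
The step shows: -x/cos(x)**2 + tan(x)
The correct value should be: x/cos(x)**2 + tan(x)

Explanation: The sign of one term was flipped: the term x/cos(x)**2 was incorrectly written as -x/cos(x)**2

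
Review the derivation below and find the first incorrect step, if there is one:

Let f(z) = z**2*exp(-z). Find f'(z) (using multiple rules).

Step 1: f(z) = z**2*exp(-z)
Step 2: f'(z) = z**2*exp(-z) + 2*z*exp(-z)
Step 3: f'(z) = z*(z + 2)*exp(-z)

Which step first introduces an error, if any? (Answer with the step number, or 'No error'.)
Step 2

Step 2 is incorrect due to a sign flip.
The step shows: z**2*exp(-z) + 2*z*exp(-z)
The correct value should be: -z**2*exp(-z) + 2*z*exp(-z)

Explanation: The sign of one term was flipped: the term -z**2*exp(-z) was incorrectly written as z**2*exp(-z)
The later steps are derived from this incorrect expression, so the error originates in Step 2.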